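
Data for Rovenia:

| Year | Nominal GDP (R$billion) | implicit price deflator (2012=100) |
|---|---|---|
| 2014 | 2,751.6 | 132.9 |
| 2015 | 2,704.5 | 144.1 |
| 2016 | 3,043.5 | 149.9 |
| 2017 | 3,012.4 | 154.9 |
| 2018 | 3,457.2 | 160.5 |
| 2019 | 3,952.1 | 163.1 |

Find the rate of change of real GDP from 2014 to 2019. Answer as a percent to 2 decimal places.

Real GDP 2014 = 2751.6/1.329 = 2070.43.
Real GDP 2019 = 3952.1/1.631 = 2423.11.
Change = 2423.11/2070.43 − 1 = 0.1703.

17.03%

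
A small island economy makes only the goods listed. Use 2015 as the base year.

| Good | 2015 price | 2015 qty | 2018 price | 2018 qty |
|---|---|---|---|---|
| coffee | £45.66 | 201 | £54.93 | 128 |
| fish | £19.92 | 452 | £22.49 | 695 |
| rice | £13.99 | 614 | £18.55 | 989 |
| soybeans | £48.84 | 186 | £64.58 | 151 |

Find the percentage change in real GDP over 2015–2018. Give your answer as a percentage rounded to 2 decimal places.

14.07%

Real GDP 2015 = Nominal GDP 2015 = 45.66·201 + 19.92·452 + 13.99·614 + 48.84·186 = 35855.60.
Real GDP 2018 (at 2015 prices) = 45.66·128 + 19.92·695 + 13.99·989 + 48.84·151 = 40899.83.
Real growth = 40899.83/35855.60 − 1 = 0.1407.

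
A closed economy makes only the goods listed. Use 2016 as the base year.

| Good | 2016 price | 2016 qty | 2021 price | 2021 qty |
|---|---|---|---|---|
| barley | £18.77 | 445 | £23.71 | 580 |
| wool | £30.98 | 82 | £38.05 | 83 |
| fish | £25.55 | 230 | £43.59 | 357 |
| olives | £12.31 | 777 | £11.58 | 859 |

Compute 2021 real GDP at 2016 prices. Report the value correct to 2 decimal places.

Real GDP 2021 = Σ (p_2016 × q_2021) = 18.77·580 + 30.98·83 + 25.55·357 + 12.31·859 = 33153.58.

£33153.58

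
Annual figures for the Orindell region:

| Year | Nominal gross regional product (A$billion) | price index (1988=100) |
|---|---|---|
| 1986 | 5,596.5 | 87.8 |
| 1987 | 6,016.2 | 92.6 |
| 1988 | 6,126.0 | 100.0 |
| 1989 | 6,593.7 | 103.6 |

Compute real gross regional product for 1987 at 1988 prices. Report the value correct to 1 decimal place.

A$6,497.0 billion

Real gross regional product 1987 = 6016.2 / 0.926 = 6496.98.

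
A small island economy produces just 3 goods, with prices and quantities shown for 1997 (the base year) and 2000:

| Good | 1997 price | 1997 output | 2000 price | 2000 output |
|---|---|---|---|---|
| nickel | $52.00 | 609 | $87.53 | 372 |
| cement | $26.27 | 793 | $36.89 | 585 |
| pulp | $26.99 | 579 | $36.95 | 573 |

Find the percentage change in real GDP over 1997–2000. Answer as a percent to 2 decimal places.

Real GDP 1997 = Nominal GDP 1997 = 52.00·609 + 26.27·793 + 26.99·579 = 68127.32.
Real GDP 2000 (at 1997 prices) = 52.00·372 + 26.27·585 + 26.99·573 = 50177.22.
Real growth = 50177.22/68127.32 − 1 = -0.2635.

-26.35%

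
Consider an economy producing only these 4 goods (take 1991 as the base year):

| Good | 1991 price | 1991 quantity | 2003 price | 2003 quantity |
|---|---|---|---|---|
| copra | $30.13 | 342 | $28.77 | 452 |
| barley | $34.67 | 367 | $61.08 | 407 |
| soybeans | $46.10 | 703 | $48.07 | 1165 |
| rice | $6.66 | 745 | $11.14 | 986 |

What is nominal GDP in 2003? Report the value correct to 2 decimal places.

Nominal GDP 2003 = Σ (p_2003 × q_2003) = 28.77·452 + 61.08·407 + 48.07·1165 + 11.14·986 = 104849.19.

$104849.19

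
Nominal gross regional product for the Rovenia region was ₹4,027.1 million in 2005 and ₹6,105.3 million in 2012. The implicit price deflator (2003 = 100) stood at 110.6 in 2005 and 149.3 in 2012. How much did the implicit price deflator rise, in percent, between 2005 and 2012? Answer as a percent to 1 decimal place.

Price-level change = 149.3 / 110.6 − 1 = 0.3499.

35.0%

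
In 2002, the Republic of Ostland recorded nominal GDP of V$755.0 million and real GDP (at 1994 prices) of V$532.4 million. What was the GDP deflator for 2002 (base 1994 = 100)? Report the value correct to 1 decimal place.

GDP deflator = (Nominal / Real) × 100 = 755.0 / 532.4 × 100 = 141.81.

141.8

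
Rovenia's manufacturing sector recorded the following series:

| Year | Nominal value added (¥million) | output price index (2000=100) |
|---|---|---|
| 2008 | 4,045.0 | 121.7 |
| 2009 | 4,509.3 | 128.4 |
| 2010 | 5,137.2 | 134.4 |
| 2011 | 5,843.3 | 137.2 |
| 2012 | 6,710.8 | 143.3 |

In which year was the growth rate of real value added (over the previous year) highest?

2011

2009: real = 4509.3/1.284 = 3511.92; growth vs 2008 (3323.75) = 5.66%.
2010: real = 5137.2/1.344 = 3822.32; growth vs 2009 (3511.92) = 8.84%.
2011: real = 5843.3/1.372 = 4258.97; growth vs 2010 (3822.32) = 11.42%.
2012: real = 6710.8/1.433 = 4683.04; growth vs 2011 (4258.97) = 9.96%.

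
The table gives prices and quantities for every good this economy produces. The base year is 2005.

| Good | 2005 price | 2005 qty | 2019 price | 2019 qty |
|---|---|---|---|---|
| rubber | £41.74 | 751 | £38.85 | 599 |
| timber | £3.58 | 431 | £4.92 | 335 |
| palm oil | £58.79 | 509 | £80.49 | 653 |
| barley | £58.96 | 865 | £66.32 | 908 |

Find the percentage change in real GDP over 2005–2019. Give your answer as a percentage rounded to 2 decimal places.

3.79%

Real GDP 2005 = Nominal GDP 2005 = 41.74·751 + 3.58·431 + 58.79·509 + 58.96·865 = 113814.23.
Real GDP 2019 (at 2005 prices) = 41.74·599 + 3.58·335 + 58.79·653 + 58.96·908 = 118127.11.
Real growth = 118127.11/113814.23 − 1 = 0.0379.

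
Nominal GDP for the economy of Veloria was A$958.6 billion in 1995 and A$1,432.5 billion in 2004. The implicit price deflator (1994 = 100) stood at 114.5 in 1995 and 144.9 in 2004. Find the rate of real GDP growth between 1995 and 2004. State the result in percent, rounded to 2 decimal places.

18.08%

Real GDP 1995 = 958.6 / 1.145 = 837.21.
Real GDP 2004 = 1432.5 / 1.449 = 988.61.
Real growth = 988.61 / 837.21 − 1 = 0.1808.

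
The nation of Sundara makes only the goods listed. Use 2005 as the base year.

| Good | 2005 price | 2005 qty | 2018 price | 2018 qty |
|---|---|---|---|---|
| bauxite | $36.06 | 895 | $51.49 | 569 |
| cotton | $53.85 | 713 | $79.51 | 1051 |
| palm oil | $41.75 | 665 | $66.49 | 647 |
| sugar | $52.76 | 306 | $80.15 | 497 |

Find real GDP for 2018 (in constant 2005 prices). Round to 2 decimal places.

Real GDP 2018 = Σ (p_2005 × q_2018) = 36.06·569 + 53.85·1051 + 41.75·647 + 52.76·497 = 130348.46.

$130348.46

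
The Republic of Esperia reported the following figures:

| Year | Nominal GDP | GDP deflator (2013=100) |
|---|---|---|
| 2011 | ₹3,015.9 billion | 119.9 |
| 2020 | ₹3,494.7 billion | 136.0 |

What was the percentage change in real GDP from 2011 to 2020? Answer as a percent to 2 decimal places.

2.16%

Deflate each year: 2011 → 3015.9/1.199 = 2515.35; 2020 → 3494.7/1.360 = 2569.63.
So real GDP changed by 2569.63/2515.35 − 1 = 0.0216, i.e. 2.16%.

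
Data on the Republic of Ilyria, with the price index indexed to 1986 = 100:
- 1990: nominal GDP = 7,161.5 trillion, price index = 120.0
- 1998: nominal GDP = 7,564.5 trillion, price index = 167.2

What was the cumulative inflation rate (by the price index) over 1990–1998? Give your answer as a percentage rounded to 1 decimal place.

39.3%

Price-level change = 167.2 / 120.0 − 1 = 0.3933.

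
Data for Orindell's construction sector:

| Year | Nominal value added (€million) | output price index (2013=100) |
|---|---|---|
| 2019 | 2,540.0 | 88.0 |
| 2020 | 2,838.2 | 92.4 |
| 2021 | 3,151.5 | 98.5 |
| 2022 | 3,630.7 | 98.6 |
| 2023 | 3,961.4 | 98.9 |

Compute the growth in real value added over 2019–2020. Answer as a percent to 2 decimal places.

Real value added 2019 = 2540.0/0.880 = 2886.36.
Real value added 2020 = 2838.2/0.924 = 3071.65.
Change = 3071.65/2886.36 − 1 = 0.0642.

6.42%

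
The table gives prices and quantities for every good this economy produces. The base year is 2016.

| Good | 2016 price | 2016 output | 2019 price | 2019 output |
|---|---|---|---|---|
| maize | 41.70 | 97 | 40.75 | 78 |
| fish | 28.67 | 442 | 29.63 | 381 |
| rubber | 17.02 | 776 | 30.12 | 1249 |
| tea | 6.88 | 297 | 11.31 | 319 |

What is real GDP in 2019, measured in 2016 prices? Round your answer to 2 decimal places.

Real GDP 2019 = Σ (p_2016 × q_2019) = 41.70·78 + 28.67·381 + 17.02·1249 + 6.88·319 = 37628.57.

37628.57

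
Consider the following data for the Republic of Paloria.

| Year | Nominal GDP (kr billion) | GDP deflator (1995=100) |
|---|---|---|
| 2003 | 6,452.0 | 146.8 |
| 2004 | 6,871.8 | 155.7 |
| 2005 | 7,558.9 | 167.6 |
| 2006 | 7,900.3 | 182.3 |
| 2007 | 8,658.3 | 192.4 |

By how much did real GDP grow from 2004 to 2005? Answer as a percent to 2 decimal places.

Real GDP 2004 = 6871.8/1.557 = 4413.49.
Real GDP 2005 = 7558.9/1.676 = 4510.08.
Change = 4510.08/4413.49 − 1 = 0.0219.

2.19%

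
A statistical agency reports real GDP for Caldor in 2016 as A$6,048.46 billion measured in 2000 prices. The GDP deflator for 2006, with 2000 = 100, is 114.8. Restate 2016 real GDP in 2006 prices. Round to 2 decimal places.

Real GDP in 2006 prices = Real GDP in 2000 prices × (P_2006/P_2000) = 6048.46 × 1.148 = 6943.63.

A$6,943.63 billion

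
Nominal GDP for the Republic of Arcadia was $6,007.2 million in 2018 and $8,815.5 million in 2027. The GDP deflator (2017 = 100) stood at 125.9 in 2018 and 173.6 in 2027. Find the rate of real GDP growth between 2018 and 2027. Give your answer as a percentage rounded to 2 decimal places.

Deflate each year: 2018 → 6007.2/1.259 = 4771.41; 2027 → 8815.5/1.736 = 5078.05.
So real GDP changed by 5078.05/4771.41 − 1 = 0.0643, i.e. 6.43%.

6.43%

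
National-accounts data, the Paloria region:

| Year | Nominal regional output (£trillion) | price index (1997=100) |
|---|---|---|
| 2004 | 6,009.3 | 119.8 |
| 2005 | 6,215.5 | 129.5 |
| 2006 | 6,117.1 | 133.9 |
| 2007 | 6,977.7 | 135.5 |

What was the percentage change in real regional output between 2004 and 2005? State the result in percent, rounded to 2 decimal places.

-4.32%

Real regional output 2004 = 6009.3/1.198 = 5016.11.
Real regional output 2005 = 6215.5/1.295 = 4799.61.
Change = 4799.61/5016.11 − 1 = -0.0432.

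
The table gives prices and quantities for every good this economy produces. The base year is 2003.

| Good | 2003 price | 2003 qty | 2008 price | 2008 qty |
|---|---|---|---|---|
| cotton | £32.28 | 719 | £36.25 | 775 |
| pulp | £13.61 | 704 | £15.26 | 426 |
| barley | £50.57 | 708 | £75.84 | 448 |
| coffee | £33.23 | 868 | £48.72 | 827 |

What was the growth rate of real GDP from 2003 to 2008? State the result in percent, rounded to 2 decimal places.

-16.92%

Real GDP 2003 = Nominal GDP 2003 = 32.28·719 + 13.61·704 + 50.57·708 + 33.23·868 = 97437.96.
Real GDP 2008 (at 2003 prices) = 32.28·775 + 13.61·426 + 50.57·448 + 33.23·827 = 80951.43.
Real growth = 80951.43/97437.96 − 1 = -0.1692.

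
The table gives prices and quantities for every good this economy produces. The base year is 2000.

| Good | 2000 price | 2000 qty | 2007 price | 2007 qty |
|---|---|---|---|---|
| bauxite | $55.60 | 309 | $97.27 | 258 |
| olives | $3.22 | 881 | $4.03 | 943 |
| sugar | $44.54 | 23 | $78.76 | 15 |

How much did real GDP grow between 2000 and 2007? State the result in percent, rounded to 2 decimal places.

Real GDP 2000 = Nominal GDP 2000 = 55.60·309 + 3.22·881 + 44.54·23 = 21041.64.
Real GDP 2007 (at 2000 prices) = 55.60·258 + 3.22·943 + 44.54·15 = 18049.36.
Real growth = 18049.36/21041.64 − 1 = -0.1422.

-14.22%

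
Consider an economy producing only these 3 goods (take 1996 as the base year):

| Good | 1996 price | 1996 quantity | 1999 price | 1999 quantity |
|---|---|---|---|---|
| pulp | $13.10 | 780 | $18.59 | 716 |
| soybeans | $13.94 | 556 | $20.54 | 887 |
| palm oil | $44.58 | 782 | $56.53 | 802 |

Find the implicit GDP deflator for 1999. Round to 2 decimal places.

Nominal GDP 1999 = 18.59·716 + 20.54·887 + 56.53·802 = 76866.48.
Real GDP 1999 (at 1996 prices) = 13.10·716 + 13.94·887 + 44.58·802 = 57497.54.
Deflator = Nominal/Real × 100 = 76866.48/57497.54 × 100 = 133.687.

133.69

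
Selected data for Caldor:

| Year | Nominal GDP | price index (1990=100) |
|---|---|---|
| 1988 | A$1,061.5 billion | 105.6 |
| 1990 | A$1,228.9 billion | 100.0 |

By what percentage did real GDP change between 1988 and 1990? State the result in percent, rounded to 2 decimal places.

Real GDP 1988 = 1061.5 / 1.056 = 1005.21.
Real GDP 1990 = 1228.9 / 1.000 = 1228.90.
Real growth = 1228.90 / 1005.21 − 1 = 0.2225.

22.25%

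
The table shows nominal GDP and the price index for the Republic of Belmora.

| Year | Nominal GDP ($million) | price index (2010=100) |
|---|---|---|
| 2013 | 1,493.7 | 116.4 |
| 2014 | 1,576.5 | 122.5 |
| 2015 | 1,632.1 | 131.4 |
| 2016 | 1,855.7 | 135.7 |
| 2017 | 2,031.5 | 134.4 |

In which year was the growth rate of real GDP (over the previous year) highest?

2014: real = 1576.5/1.225 = 1286.94; growth vs 2013 (1283.25) = 0.29%.
2015: real = 1632.1/1.314 = 1242.09; growth vs 2014 (1286.94) = -3.49%.
2016: real = 1855.7/1.357 = 1367.50; growth vs 2015 (1242.09) = 10.10%.
2017: real = 2031.5/1.344 = 1511.53; growth vs 2016 (1367.50) = 10.53%.

2017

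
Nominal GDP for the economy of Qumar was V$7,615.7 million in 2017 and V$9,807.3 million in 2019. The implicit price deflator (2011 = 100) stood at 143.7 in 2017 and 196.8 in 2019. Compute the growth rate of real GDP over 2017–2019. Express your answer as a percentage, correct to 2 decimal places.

-5.97%

Real GDP 2017 = 7615.7 / 1.437 = 5299.72.
Real GDP 2019 = 9807.3 / 1.968 = 4983.38.
Real growth = 4983.38 / 5299.72 − 1 = -0.0597.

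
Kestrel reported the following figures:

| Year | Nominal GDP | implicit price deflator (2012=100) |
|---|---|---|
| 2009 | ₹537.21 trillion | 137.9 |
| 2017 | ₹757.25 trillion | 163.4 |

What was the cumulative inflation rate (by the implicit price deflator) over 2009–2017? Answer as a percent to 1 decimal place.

Price-level change = 163.4 / 137.9 − 1 = 0.1849.

18.5%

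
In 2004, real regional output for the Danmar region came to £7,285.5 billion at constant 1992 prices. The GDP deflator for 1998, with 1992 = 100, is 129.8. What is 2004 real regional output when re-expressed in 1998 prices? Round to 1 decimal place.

£9,456.6 billion

Real regional output in 1998 prices = Real regional output in 1992 prices × (P_1998/P_1992) = 7285.5 × 1.298 = 9456.58.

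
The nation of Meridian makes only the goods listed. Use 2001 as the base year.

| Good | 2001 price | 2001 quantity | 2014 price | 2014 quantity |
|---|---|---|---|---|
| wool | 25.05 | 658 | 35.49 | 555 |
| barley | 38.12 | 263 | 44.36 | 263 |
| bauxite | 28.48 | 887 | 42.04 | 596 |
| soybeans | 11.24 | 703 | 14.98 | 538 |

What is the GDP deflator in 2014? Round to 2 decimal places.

Nominal GDP 2014 = 35.49·555 + 44.36·263 + 42.04·596 + 14.98·538 = 64478.71.
Real GDP 2014 (at 2001 prices) = 25.05·555 + 38.12·263 + 28.48·596 + 11.24·538 = 46949.51.
Deflator = Nominal/Real × 100 = 64478.71/46949.51 × 100 = 137.336.

137.34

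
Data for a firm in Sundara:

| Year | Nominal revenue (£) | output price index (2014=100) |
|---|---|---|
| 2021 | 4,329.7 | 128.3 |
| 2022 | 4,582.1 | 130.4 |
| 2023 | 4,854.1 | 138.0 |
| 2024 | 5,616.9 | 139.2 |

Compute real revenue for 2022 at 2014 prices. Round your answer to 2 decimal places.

£3,513.88

Real revenue 2022 = 4582.1 / 1.304 = 3513.88.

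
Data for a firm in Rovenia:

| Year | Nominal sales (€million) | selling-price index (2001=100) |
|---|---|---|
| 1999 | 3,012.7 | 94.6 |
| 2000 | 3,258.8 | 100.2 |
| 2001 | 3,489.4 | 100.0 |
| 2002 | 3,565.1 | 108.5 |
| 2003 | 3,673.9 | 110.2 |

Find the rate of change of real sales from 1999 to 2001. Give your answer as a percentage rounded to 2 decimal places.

Real sales 1999 = 3012.7/0.946 = 3184.67.
Real sales 2001 = 3489.4/1.000 = 3489.40.
Change = 3489.40/3184.67 − 1 = 0.0957.

9.57%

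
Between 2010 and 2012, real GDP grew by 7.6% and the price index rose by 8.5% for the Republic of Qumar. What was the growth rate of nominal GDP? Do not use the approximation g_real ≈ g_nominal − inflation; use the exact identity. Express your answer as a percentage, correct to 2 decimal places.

(1 + g_nom) = (1 + g_real)(1 + π) = 1.0760 × 1.0850 = 1.16746.

16.75%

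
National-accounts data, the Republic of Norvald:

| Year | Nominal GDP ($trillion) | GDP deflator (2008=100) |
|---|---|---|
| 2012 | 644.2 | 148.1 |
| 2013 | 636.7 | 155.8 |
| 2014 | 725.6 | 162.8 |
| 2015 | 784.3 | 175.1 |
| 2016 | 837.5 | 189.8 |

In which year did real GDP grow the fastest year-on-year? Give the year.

2013: real = 636.7/1.558 = 408.66; growth vs 2012 (434.98) = -6.05%.
2014: real = 725.6/1.628 = 445.70; growth vs 2013 (408.66) = 9.06%.
2015: real = 784.3/1.751 = 447.92; growth vs 2014 (445.70) = 0.50%.
2016: real = 837.5/1.898 = 441.25; growth vs 2015 (447.92) = -1.49%.

2014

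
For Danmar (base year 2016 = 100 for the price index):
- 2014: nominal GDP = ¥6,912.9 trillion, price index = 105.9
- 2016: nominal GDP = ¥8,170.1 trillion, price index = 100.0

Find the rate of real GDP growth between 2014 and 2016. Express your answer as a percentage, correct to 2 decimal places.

Real GDP 2014 = 6912.9 / 1.059 = 6527.76.
Real GDP 2016 = 8170.1 / 1.000 = 8170.10.
Real growth = 8170.10 / 6527.76 − 1 = 0.2516.

25.16%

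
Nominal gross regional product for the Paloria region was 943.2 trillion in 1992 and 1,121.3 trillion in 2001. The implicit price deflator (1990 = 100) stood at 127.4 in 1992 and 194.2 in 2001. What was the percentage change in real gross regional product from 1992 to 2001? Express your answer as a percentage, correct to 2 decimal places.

Real gross regional product 1992 = 943.2 / 1.274 = 740.35.
Real gross regional product 2001 = 1121.3 / 1.942 = 577.39.
Real growth = 577.39 / 740.35 − 1 = -0.2201.

-22.01%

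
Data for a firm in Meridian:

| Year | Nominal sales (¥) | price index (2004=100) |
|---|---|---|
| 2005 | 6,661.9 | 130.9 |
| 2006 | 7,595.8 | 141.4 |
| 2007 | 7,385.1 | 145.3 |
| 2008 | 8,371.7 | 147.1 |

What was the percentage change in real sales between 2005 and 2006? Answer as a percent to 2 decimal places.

5.55%

Real sales 2005 = 6661.9/1.309 = 5089.30.
Real sales 2006 = 7595.8/1.414 = 5371.85.
Change = 5371.85/5089.30 − 1 = 0.0555.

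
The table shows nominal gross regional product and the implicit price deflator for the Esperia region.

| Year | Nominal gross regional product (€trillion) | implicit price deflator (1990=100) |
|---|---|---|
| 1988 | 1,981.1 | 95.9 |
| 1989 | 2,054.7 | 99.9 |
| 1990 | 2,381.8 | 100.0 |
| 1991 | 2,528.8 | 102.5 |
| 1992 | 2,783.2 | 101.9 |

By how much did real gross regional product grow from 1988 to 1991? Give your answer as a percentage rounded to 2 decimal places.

19.43%

Real gross regional product 1988 = 1981.1/0.959 = 2065.80.
Real gross regional product 1991 = 2528.8/1.025 = 2467.12.
Change = 2467.12/2065.80 − 1 = 0.1943.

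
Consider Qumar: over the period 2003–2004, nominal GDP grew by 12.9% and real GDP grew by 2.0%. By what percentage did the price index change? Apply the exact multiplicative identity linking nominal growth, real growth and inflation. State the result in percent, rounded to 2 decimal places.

(1 + g_nom) = (1 + g_real)(1 + π), so π = 1.1290 / 1.0200 − 1 = 0.10686.

10.69%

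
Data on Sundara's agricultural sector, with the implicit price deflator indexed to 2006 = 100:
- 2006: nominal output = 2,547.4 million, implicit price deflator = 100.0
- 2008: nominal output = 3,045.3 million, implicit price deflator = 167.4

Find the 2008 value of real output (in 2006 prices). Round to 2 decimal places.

1,819.18 million

Real output = Nominal / (implicit price deflator/100) = 3045.3 / 1.674 = 1819.18.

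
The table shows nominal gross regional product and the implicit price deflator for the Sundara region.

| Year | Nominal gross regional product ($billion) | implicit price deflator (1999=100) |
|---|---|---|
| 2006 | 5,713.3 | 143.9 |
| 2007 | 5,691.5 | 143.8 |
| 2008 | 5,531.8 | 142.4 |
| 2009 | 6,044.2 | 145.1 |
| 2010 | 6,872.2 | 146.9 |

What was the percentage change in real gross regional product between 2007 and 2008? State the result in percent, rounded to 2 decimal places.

-1.85%

Real gross regional product 2007 = 5691.5/1.438 = 3957.93.
Real gross regional product 2008 = 5531.8/1.424 = 3884.69.
Change = 3884.69/3957.93 − 1 = -0.0185.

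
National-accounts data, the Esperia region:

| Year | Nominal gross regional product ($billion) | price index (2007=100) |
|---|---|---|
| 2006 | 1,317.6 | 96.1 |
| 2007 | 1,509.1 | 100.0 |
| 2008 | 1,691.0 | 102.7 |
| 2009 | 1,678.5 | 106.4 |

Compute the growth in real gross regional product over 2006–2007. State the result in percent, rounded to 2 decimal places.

Real gross regional product 2006 = 1317.6/0.961 = 1371.07.
Real gross regional product 2007 = 1509.1/1.000 = 1509.10.
Change = 1509.10/1371.07 − 1 = 0.1007.

10.07%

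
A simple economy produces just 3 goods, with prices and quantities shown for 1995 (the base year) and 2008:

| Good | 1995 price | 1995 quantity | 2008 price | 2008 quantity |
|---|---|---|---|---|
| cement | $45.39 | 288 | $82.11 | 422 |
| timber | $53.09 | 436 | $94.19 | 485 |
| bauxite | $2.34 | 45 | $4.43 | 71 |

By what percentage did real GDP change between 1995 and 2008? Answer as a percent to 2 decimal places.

24.07%

Real GDP 1995 = Nominal GDP 1995 = 45.39·288 + 53.09·436 + 2.34·45 = 36324.86.
Real GDP 2008 (at 1995 prices) = 45.39·422 + 53.09·485 + 2.34·71 = 45069.37.
Real growth = 45069.37/36324.86 − 1 = 0.2407.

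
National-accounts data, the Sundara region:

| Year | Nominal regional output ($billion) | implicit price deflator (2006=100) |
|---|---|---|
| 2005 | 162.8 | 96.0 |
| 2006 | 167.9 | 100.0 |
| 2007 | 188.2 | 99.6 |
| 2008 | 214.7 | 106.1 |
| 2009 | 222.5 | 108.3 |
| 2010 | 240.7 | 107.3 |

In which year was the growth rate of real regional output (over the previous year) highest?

2006: real = 167.9/1.000 = 167.90; growth vs 2005 (169.58) = -0.99%.
2007: real = 188.2/0.996 = 188.96; growth vs 2006 (167.90) = 12.54%.
2008: real = 214.7/1.061 = 202.36; growth vs 2007 (188.96) = 7.09%.
2009: real = 222.5/1.083 = 205.45; growth vs 2008 (202.36) = 1.53%.
2010: real = 240.7/1.073 = 224.32; growth vs 2009 (205.45) = 9.18%.

2007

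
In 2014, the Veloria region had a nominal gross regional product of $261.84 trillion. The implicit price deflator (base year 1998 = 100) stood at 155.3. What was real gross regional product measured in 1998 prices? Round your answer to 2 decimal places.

$168.60 trillion

Real gross regional product = Nominal / (implicit price deflator/100) = 261.84 / 1.553 = 168.60.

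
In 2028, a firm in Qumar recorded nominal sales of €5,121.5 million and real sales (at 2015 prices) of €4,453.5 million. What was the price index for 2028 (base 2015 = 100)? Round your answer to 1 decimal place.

price index = (Nominal / Real) × 100 = 5121.5 / 4453.5 × 100 = 115.00.

115.0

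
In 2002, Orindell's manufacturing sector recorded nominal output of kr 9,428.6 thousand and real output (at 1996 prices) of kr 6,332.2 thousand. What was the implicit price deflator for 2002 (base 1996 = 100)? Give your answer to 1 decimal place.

148.9

implicit price deflator = (Nominal / Real) × 100 = 9428.6 / 6332.2 × 100 = 148.90.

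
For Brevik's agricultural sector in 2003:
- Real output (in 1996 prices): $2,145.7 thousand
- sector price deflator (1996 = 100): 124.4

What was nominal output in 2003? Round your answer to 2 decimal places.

Nominal output = Real × (sector price deflator/100) = 2145.7 × 1.244 = 2669.25.

$2,669.25 thousand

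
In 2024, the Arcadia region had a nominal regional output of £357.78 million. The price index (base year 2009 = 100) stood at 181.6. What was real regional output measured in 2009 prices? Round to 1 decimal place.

£197.0 million

Real regional output = Nominal / (price index/100) = 357.78 / 1.816 = 197.02.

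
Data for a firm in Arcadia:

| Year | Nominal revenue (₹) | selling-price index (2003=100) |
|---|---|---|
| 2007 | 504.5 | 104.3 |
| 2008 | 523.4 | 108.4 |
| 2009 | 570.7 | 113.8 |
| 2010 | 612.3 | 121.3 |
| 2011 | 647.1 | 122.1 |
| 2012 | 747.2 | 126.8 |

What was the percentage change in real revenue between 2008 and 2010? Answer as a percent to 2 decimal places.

Real revenue 2008 = 523.4/1.084 = 482.84.
Real revenue 2010 = 612.3/1.213 = 504.78.
Change = 504.78/482.84 − 1 = 0.0454.

4.54%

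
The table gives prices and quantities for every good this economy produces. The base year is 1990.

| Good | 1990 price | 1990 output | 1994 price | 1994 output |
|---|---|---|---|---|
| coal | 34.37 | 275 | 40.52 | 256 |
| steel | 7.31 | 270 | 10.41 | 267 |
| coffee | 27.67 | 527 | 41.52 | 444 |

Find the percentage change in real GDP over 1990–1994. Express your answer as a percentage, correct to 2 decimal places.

-11.43%

Real GDP 1990 = Nominal GDP 1990 = 34.37·275 + 7.31·270 + 27.67·527 = 26007.54.
Real GDP 1994 (at 1990 prices) = 34.37·256 + 7.31·267 + 27.67·444 = 23035.97.
Real growth = 23035.97/26007.54 − 1 = -0.1143.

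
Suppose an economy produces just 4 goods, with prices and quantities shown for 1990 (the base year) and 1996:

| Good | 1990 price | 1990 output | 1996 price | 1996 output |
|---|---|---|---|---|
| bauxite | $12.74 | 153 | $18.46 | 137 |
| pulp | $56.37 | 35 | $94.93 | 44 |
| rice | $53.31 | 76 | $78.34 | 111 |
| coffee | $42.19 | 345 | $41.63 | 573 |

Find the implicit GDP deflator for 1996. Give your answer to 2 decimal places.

114.39

Nominal GDP 1996 = 18.46·137 + 94.93·44 + 78.34·111 + 41.63·573 = 39255.67.
Real GDP 1996 (at 1990 prices) = 12.74·137 + 56.37·44 + 53.31·111 + 42.19·573 = 34317.94.
Deflator = Nominal/Real × 100 = 39255.67/34317.94 × 100 = 114.388.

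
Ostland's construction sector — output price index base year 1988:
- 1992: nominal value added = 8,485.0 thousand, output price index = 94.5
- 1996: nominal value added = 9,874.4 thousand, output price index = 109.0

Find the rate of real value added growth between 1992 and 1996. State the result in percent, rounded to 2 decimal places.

0.89%

Deflate each year: 1992 → 8485.0/0.945 = 8978.84; 1996 → 9874.4/1.090 = 9059.08.
So real value added changed by 9059.08/8978.84 − 1 = 0.0089, i.e. 0.89%.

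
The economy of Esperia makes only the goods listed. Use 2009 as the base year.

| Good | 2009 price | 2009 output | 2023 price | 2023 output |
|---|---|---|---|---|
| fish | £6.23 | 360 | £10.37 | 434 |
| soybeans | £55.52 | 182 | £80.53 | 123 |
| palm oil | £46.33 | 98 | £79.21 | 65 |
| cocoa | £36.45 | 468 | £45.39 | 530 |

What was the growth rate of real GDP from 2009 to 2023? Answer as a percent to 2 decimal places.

Real GDP 2009 = Nominal GDP 2009 = 6.23·360 + 55.52·182 + 46.33·98 + 36.45·468 = 33946.38.
Real GDP 2023 (at 2009 prices) = 6.23·434 + 55.52·123 + 46.33·65 + 36.45·530 = 31862.73.
Real growth = 31862.73/33946.38 − 1 = -0.0614.

-6.14%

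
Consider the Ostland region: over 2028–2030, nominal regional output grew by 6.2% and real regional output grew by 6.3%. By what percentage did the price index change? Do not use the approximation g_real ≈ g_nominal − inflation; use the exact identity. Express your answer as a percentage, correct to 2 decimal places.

(1 + g_nom) = (1 + g_real)(1 + π), so π = 1.0620 / 1.0630 − 1 = -0.00094.

-0.09%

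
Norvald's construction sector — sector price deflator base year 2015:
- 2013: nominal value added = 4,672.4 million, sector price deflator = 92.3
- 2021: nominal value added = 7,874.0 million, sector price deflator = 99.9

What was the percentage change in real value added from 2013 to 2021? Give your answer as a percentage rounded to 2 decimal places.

55.70%

Real value added 2013 = 4672.4 / 0.923 = 5062.19.
Real value added 2021 = 7874.0 / 0.999 = 7881.88.
Real growth = 7881.88 / 5062.19 − 1 = 0.5570.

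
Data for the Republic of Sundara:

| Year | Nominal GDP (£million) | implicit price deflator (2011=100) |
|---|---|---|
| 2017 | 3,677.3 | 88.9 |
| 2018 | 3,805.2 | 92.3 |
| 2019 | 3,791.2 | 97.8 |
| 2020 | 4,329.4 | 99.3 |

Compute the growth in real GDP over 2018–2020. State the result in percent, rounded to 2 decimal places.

Real GDP 2018 = 3805.2/0.923 = 4122.64.
Real GDP 2020 = 4329.4/0.993 = 4359.92.
Change = 4359.92/4122.64 − 1 = 0.0576.

5.76%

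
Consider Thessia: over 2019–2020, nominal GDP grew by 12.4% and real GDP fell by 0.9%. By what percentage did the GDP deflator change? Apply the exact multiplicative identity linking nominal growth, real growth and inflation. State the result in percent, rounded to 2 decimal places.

(1 + g_nom) = (1 + g_real)(1 + π), so π = 1.1240 / 0.9910 − 1 = 0.13421.

13.42%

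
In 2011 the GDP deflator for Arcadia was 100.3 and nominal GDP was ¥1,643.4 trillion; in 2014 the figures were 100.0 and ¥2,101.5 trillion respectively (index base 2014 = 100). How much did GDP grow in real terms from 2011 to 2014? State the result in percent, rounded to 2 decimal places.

Deflate each year: 2011 → 1643.4/1.003 = 1638.48; 2014 → 2101.5/1.000 = 2101.50.
So real GDP changed by 2101.50/1638.48 − 1 = 0.2826, i.e. 28.26%.

28.26%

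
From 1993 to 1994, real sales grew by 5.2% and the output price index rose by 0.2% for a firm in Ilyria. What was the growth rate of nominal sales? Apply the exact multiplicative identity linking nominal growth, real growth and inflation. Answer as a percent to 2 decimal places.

(1 + g_nom) = (1 + g_real)(1 + π) = 1.0520 × 1.0020 = 1.05410.

5.41%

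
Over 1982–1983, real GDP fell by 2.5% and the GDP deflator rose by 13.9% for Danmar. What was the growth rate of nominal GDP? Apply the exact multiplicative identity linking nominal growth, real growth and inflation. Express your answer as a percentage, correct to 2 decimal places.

(1 + g_nom) = (1 + g_real)(1 + π) = 0.9750 × 1.1390 = 1.11053.

11.05%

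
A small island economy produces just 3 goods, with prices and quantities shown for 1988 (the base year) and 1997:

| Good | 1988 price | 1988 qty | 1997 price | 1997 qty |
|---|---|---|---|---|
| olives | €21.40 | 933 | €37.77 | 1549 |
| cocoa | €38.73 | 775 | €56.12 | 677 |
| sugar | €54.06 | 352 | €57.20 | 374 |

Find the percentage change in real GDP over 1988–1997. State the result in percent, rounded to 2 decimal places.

15.33%

Real GDP 1988 = Nominal GDP 1988 = 21.40·933 + 38.73·775 + 54.06·352 = 69011.07.
Real GDP 1997 (at 1988 prices) = 21.40·1549 + 38.73·677 + 54.06·374 = 79587.25.
Real growth = 79587.25/69011.07 − 1 = 0.1533.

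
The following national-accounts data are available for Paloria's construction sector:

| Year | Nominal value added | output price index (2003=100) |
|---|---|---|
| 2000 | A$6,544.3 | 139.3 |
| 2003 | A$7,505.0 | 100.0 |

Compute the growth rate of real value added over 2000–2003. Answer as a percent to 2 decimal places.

Real value added 2000 = 6544.3 / 1.393 = 4697.99.
Real value added 2003 = 7505.0 / 1.000 = 7505.00.
Real growth = 7505.00 / 4697.99 − 1 = 0.5975.

59.75%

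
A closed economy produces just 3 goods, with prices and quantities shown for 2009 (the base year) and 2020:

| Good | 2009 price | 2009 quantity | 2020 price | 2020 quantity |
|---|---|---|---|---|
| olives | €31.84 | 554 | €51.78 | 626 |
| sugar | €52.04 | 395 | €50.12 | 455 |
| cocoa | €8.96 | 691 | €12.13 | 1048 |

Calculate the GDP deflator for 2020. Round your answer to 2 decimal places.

128.17

Nominal GDP 2020 = 51.78·626 + 50.12·455 + 12.13·1048 = 67931.12.
Real GDP 2020 (at 2009 prices) = 31.84·626 + 52.04·455 + 8.96·1048 = 53000.12.
Deflator = Nominal/Real × 100 = 67931.12/53000.12 × 100 = 128.172.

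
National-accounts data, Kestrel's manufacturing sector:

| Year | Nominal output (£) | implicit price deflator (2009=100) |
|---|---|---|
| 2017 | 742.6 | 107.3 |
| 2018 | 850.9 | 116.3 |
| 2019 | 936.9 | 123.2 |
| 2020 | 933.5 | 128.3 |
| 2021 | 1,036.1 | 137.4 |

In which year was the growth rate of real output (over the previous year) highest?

2018: real = 850.9/1.163 = 731.64; growth vs 2017 (692.08) = 5.72%.
2019: real = 936.9/1.232 = 760.47; growth vs 2018 (731.64) = 3.94%.
2020: real = 933.5/1.283 = 727.59; growth vs 2019 (760.47) = -4.32%.
2021: real = 1036.1/1.374 = 754.08; growth vs 2020 (727.59) = 3.64%.

2018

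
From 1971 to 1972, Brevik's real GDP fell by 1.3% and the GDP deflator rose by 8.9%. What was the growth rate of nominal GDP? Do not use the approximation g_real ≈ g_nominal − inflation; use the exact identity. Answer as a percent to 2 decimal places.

7.48%

(1 + g_nom) = (1 + g_real)(1 + π) = 0.9870 × 1.0890 = 1.07484.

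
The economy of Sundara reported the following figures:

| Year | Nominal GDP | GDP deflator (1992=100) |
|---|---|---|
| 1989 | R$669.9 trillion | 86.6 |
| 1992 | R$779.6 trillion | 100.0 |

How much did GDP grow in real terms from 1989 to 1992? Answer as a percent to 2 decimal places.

Deflate each year: 1989 → 669.9/0.866 = 773.56; 1992 → 779.6/1.000 = 779.60.
So real GDP changed by 779.60/773.56 − 1 = 0.0078, i.e. 0.78%.

0.78%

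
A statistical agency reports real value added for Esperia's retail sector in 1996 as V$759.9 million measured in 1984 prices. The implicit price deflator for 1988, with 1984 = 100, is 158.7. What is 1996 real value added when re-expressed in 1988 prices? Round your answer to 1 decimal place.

V$1,206.0 million

Real value added in 1988 prices = Real value added in 1984 prices × (P_1988/P_1984) = 759.9 × 1.587 = 1205.96.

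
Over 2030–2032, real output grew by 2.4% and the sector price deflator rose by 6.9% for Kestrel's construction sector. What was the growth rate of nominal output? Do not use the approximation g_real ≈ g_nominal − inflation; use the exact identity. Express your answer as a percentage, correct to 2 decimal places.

9.47%

(1 + g_nom) = (1 + g_real)(1 + π) = 1.0240 × 1.0690 = 1.09466.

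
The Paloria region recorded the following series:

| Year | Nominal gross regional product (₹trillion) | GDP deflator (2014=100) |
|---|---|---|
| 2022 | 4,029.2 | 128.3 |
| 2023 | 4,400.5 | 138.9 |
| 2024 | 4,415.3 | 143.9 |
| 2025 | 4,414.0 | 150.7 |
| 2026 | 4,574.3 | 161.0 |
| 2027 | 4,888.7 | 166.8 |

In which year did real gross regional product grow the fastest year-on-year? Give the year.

2027

2023: real = 4400.5/1.389 = 3168.11; growth vs 2022 (3140.45) = 0.88%.
2024: real = 4415.3/1.439 = 3068.31; growth vs 2023 (3168.11) = -3.15%.
2025: real = 4414.0/1.507 = 2929.00; growth vs 2024 (3068.31) = -4.54%.
2026: real = 4574.3/1.610 = 2841.18; growth vs 2025 (2929.00) = -3.00%.
2027: real = 4888.7/1.668 = 2930.88; growth vs 2026 (2841.18) = 3.16%.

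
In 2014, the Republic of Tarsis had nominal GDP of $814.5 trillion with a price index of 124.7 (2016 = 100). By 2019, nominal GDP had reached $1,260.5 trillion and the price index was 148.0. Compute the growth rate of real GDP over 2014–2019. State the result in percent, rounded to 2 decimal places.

30.39%

Deflate each year: 2014 → 814.5/1.247 = 653.17; 2019 → 1260.5/1.480 = 851.69.
So real GDP changed by 851.69/653.17 − 1 = 0.3039, i.e. 30.39%.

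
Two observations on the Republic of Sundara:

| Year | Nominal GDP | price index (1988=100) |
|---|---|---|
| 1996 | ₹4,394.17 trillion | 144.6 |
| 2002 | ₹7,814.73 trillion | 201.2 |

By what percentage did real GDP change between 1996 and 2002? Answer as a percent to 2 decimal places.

27.81%

Real GDP 1996 = 4394.17 / 1.446 = 3038.85.
Real GDP 2002 = 7814.73 / 2.012 = 3884.06.
Real growth = 3884.06 / 3038.85 − 1 = 0.2781.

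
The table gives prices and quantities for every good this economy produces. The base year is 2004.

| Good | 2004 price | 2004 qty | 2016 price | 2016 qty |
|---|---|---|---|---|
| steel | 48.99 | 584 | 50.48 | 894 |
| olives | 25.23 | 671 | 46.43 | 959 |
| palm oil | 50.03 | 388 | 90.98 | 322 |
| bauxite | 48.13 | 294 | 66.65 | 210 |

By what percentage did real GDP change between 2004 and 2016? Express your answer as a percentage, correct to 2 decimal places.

Real GDP 2004 = Nominal GDP 2004 = 48.99·584 + 25.23·671 + 50.03·388 + 48.13·294 = 79101.35.
Real GDP 2016 (at 2004 prices) = 48.99·894 + 25.23·959 + 50.03·322 + 48.13·210 = 94209.59.
Real growth = 94209.59/79101.35 − 1 = 0.1910.

19.10%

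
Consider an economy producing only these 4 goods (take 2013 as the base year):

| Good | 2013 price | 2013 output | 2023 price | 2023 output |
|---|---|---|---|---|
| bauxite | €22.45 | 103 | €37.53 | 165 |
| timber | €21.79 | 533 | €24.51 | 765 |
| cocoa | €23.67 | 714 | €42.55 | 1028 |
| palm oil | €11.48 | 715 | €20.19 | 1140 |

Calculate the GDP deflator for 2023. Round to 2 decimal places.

Nominal GDP 2023 = 37.53·165 + 24.51·765 + 42.55·1028 + 20.19·1140 = 91700.60.
Real GDP 2023 (at 2013 prices) = 22.45·165 + 21.79·765 + 23.67·1028 + 11.48·1140 = 57793.56.
Deflator = Nominal/Real × 100 = 91700.60/57793.56 × 100 = 158.669.

158.67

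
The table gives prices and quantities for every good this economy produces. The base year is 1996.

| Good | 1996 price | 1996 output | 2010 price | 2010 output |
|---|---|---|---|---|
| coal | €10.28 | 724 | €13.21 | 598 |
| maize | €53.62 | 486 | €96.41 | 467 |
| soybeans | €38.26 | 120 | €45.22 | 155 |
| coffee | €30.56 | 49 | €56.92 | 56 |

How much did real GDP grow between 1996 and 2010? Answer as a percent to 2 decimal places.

Real GDP 1996 = Nominal GDP 1996 = 10.28·724 + 53.62·486 + 38.26·120 + 30.56·49 = 39590.68.
Real GDP 2010 (at 1996 prices) = 10.28·598 + 53.62·467 + 38.26·155 + 30.56·56 = 38829.64.
Real growth = 38829.64/39590.68 − 1 = -0.0192.

-1.92%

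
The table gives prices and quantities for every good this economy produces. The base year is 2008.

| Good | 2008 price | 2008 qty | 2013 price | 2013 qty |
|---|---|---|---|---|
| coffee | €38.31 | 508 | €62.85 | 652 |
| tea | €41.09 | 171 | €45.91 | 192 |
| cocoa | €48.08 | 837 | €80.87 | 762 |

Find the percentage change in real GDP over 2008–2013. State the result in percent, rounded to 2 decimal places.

Real GDP 2008 = Nominal GDP 2008 = 38.31·508 + 41.09·171 + 48.08·837 = 66730.83.
Real GDP 2013 (at 2008 prices) = 38.31·652 + 41.09·192 + 48.08·762 = 69504.36.
Real growth = 69504.36/66730.83 − 1 = 0.0416.

4.16%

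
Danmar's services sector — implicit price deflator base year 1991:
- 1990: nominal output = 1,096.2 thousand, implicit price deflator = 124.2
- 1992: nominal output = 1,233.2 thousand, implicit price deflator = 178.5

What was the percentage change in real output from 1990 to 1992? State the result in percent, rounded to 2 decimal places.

-21.72%

Deflate each year: 1990 → 1096.2/1.242 = 882.61; 1992 → 1233.2/1.785 = 690.87.
So real output changed by 690.87/882.61 − 1 = -0.2172, i.e. -21.72%.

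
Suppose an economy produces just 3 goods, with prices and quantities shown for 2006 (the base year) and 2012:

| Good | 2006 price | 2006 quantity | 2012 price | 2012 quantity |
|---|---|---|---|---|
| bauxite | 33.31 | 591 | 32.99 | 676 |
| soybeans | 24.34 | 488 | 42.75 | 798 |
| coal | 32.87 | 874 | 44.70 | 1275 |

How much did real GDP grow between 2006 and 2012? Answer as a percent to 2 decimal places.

39.07%

Real GDP 2006 = Nominal GDP 2006 = 33.31·591 + 24.34·488 + 32.87·874 = 60292.51.
Real GDP 2012 (at 2006 prices) = 33.31·676 + 24.34·798 + 32.87·1275 = 83850.13.
Real growth = 83850.13/60292.51 − 1 = 0.3907.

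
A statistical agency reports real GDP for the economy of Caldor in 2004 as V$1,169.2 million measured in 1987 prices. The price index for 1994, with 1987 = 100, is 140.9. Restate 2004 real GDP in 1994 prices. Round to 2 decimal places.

V$1,647.40 million

Real GDP in 1994 prices = Real GDP in 1987 prices × (P_1994/P_1987) = 1169.2 × 1.409 = 1647.40.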